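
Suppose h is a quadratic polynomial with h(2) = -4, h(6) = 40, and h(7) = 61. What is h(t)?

h(t) = 2t^2 - 5t - 2

Using the Lagrange interpolation formula with nodes 2, 6, 7:
  L_0(t) = (t - 6)(t - 7) / 20
  L_1(t) = (t - 2)(t - 7) / -4
  L_2(t) = (t - 2)(t - 6) / 5
Then h(t) = -4·L_0(t) + 40·L_1(t) + 61·L_2(t).
Expanding and collecting terms gives h(t) = 2t² - 5t - 2.
Check: h(6) = 40. ✓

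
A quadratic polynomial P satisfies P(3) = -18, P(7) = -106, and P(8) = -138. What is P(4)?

Write P(x) = ax^2 + bx + c. Substituting each data point gives a linear system:
  9a + 3b + c = -18
  49a + 7b + c = -106
  64a + 8b + c = -138
Solving the system yields a = -2, b = -2, c = 6.
So P(x) = -2x^2 - 2x + 6.
Then P(4) = -34.

-34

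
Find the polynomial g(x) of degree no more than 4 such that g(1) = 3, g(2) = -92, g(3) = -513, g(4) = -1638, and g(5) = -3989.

Using the Lagrange interpolation formula with nodes 1, 2, 3, 4, 5:
  L_0(x) = (x - 2)(x - 3)(x - 4)(x - 5) / 24
  L_1(x) = (x - 1)(x - 3)(x - 4)(x - 5) / -6
  L_2(x) = (x - 1)(x - 2)(x - 4)(x - 5) / 4
  L_3(x) = (x - 1)(x - 2)(x - 3)(x - 5) / -6
  L_4(x) = (x - 1)(x - 2)(x - 3)(x - 4) / 24
Then g(x) = 3·L_0(x) - 92·L_1(x) - 513·L_2(x) - 1638·L_3(x) - 3989·L_4(x).
Expanding and collecting terms gives g(x) = -6x^4 - 3x^3 + 5x^2 + x + 6.
Check: g(2) = -92. ✓

g(x) = -6x^4 - 3x^3 + 5x^2 + x + 6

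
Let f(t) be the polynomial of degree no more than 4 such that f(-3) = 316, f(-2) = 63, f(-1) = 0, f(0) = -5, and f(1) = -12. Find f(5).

Forward differences of the values at t = -3, -2, -1, 0, 1:
  f  : 316  63  0  -5  -12
  Δ  : -253  -63  -5  -7
  Δ^2: 190  58  -2
  Δ^3: -132  -60
  Δ^4: 72
The fourth differences are constant, confirming degree 4.
Interpolating (Newton forward form) and evaluating at t = 5 gives f(5) = 1260.

1260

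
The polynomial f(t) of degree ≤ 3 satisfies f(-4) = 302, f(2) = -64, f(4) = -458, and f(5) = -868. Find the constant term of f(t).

Write f(t) = at^3 + bt^2 + ct + d. Substituting each data point gives a linear system:
  -64a + 16b - 4c + d = 302
  8a + 4b + 2c + d = -64
  64a + 16b + 4c + d = -458
  125a + 25b + 5c + d = -868
Solving the system yields a = -6, b = -5, c = 1, d = 2.
So f(t) = -6t^3 - 5t^2 + t + 2.
The constant term is 2.

2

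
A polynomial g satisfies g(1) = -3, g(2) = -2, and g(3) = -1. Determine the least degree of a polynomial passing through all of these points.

1

Forward differences of the values at s = 1, 2, 3:
  g  : -3  -2  -1
  Δ  : 1  1
  Δ^2: 0
The first differences are constant (1) and nonzero, while all higher differences vanish, so the minimal degree is 1.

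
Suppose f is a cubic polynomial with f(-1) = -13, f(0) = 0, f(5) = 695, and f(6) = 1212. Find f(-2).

Using the Lagrange interpolation formula with nodes -1, 0, 5, 6:
  L_0(s) = s(s - 5)(s - 6) / -42
  L_1(s) = (s + 1)(s - 5)(s - 6) / 30
  L_2(s) = (s + 1)s(s - 6) / -30
  L_3(s) = (s + 1)s(s - 5) / 42
Then f(s) = -13·L_0(s) + 0·L_1(s) + 695·L_2(s) + 1212·L_3(s).
Expanding and collecting terms gives f(s) = 6s^3 - 3s^2 + 4s.
Evaluating at s = -2: f(-2) = -68.

-68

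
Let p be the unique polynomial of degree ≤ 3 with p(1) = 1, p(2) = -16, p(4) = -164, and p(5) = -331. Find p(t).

p(t) = -3t^3 + 2t^2 - 2t + 4

Using the Lagrange interpolation formula with nodes 1, 2, 4, 5:
  L_0(t) = (t - 2)(t - 4)(t - 5) / -12
  L_1(t) = (t - 1)(t - 4)(t - 5) / 6
  L_2(t) = (t - 1)(t - 2)(t - 5) / -6
  L_3(t) = (t - 1)(t - 2)(t - 4) / 12
Then p(t) = 1·L_0(t) - 16·L_1(t) - 164·L_2(t) - 331·L_3(t).
Expanding and collecting terms gives p(t) = -3t^3 + 2t^2 - 2t + 4.
Check: p(2) = -16. ✓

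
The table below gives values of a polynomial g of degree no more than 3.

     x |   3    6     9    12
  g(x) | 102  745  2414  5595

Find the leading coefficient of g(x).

Write g(x) = ax^3 + bx^2 + cx + d. Substituting each data point gives a linear system:
  27a + 9b + 3c + d = 102
  216a + 36b + 6c + d = 745
  729a + 81b + 9c + d = 2414
  1728a + 144b + 12c + d = 5595
Solving the system yields a = 3, b = 3, c = -5/3, d = -1.
So g(x) = 3x³ + 3x² - (5/3)x - 1.
The leading coefficient is 3.

3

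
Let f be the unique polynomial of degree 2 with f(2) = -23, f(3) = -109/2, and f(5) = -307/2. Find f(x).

Write f(x) = ax^2 + bx + c. Substituting each data point gives a linear system:
  4a + 2b + c = -23
  9a + 3b + c = -109/2
  25a + 5b + c = -307/2
Solving the system yields a = -6, b = -3/2, c = 4.
So f(x) = -6x^2 - (3/2)x + 4.
Check: f(3) = -109/2. ✓

f(x) = -6x^2 - (3/2)x + 4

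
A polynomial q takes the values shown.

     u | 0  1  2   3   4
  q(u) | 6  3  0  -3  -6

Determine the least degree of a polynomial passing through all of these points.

1

Forward differences of the values at u = 0, 1, 2, 3, 4:
  q  : 6  3  0  -3  -6
  Δ  : -3  -3  -3  -3
  Δ^2: 0  0  0
  Δ^3: 0  0
  Δ^4: 0
The first differences are constant (-3) and nonzero, while all higher differences vanish, so the minimal degree is 1.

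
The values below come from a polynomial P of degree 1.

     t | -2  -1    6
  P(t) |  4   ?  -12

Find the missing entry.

The 2 known points determine the degree-1 polynomial uniquely.
Write P(t) = at + b. Substituting each data point gives a linear system:
  -2a + b = 4
  6a + b = -12
Solving the system yields a = -2, b = 0.
So P(t) = -2t.
Then P(-1) = 2.

2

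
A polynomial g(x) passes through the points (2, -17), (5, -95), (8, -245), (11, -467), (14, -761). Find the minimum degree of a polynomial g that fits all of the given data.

2

Forward differences of the values at x = 2, 5, 8, 11, 14:
  g  : -17  -95  -245  -467  -761
  Δ  : -78  -150  -222  -294
  Δ^2: -72  -72  -72
  Δ^3: 0  0
  Δ^4: 0
The second differences are constant (-72) and nonzero, while all higher differences vanish, so the minimal degree is 2.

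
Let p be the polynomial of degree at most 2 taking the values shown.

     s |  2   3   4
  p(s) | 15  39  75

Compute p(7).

255

Using the Lagrange interpolation formula with nodes 2, 3, 4:
  L_0(s) = (s - 3)(s - 4) / 2
  L_1(s) = (s - 2)(s - 4) / -1
  L_2(s) = (s - 2)(s - 3) / 2
Then p(s) = 15·L_0(s) + 39·L_1(s) + 75·L_2(s).
Expanding and collecting terms gives p(s) = 6s^2 - 6s + 3.
Evaluating at s = 7: p(7) = 255.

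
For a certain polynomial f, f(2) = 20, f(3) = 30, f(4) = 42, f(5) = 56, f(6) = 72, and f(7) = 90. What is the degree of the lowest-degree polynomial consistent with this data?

2

Forward differences of the values at t = 2, 3, 4, 5, 6, 7:
  f  : 20  30  42  56  72  90
  Δ  : 10  12  14  16  18
  Δ^2: 2  2  2  2
  Δ^3: 0  0  0
  Δ^4: 0  0
  Δ^5: 0
The second differences are constant (2) and nonzero, while all higher differences vanish, so the minimal degree is 2.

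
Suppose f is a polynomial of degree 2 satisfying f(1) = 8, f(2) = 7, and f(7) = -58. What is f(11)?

Write f(u) = au^2 + bu + c. Substituting each data point gives a linear system:
  a + b + c = 8
  4a + 2b + c = 7
  49a + 7b + c = -58
Solving the system yields a = -2, b = 5, c = 5.
So f(u) = -2u² + 5u + 5.
Then f(11) = -182.

-182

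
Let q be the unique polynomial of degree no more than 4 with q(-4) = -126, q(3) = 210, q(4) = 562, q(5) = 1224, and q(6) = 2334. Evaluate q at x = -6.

102

Using the Lagrange interpolation formula with nodes -4, 3, 4, 5, 6:
  L_0(x) = (x - 3)(x - 4)(x - 5)(x - 6) / 5040
  L_1(x) = (x + 4)(x - 4)(x - 5)(x - 6) / -42
  L_2(x) = (x + 4)(x - 3)(x - 5)(x - 6) / 16
  L_3(x) = (x + 4)(x - 3)(x - 4)(x - 6) / -18
  L_4(x) = (x + 4)(x - 3)(x - 4)(x - 5) / 60
Then q(x) = -126·L_0(x) + 210·L_1(x) + 562·L_2(x) + 1224·L_3(x) + 2334·L_4(x).
Expanding and collecting terms gives q(x) = x⁴ + 5x³ - 2x² + 6x - 6.
Evaluating at x = -6: q(-6) = 102.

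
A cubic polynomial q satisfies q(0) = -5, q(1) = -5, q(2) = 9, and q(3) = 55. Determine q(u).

Write q(u) = au^3 + bu^2 + cu + d. Substituting each data point gives a linear system:
  d = -5
  a + b + c + d = -5
  8a + 4b + 2c + d = 9
  27a + 9b + 3c + d = 55
Solving the system yields a = 3, b = -2, c = -1, d = -5.
So q(u) = 3u^3 - 2u^2 - u - 5.
Check: q(2) = 9. ✓

q(u) = 3u^3 - 2u^2 - u - 5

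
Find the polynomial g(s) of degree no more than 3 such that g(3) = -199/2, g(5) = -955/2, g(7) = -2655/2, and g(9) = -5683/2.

Write g(s) = as^3 + bs^2 + cs + d. Substituting each data point gives a linear system:
  27a + 9b + 3c + d = -199/2
  125a + 25b + 5c + d = -955/2
  343a + 49b + 7c + d = -2655/2
  729a + 81b + 9c + d = -5683/2
Solving the system yields a = -4, b = 1, c = -1, d = 5/2.
So g(s) = -4s^3 + s^2 - s + 5/2.
Check: g(9) = -5683/2. ✓

g(s) = -4s^3 + s^2 - s + 5/2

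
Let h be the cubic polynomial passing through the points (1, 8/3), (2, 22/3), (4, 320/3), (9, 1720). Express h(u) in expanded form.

Write h(u) = au^3 + bu^2 + cu + d. Substituting each data point gives a linear system:
  a + b + c + d = 8/3
  8a + 4b + 2c + d = 22/3
  64a + 16b + 4c + d = 320/3
  729a + 81b + 9c + d = 1720
Solving the system yields a = 3, b = -6, c = 5/3, d = 4.
So h(u) = 3u^3 - 6u^2 + (5/3)u + 4.
Check: h(2) = 22/3. ✓

h(u) = 3u^3 - 6u^2 + (5/3)u + 4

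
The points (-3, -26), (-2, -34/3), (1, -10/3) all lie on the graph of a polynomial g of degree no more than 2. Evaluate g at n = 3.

Write g(n) = an^2 + bn + c. Substituting each data point gives a linear system:
  9a - 3b + c = -26
  4a - 2b + c = -34/3
  a + b + c = -10/3
Solving the system yields a = -3, b = -1/3, c = 0.
So g(n) = -3n^2 - (1/3)n.
Then g(3) = -28.

-28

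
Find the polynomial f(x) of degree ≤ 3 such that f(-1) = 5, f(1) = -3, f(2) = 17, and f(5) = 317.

f(x) = 2x^3 + 4x^2 - 6x - 3

Using the Lagrange interpolation formula with nodes -1, 1, 2, 5:
  L_0(x) = (x - 1)(x - 2)(x - 5) / -36
  L_1(x) = (x + 1)(x - 2)(x - 5) / 8
  L_2(x) = (x + 1)(x - 1)(x - 5) / -9
  L_3(x) = (x + 1)(x - 1)(x - 2) / 72
Then f(x) = 5·L_0(x) - 3·L_1(x) + 17·L_2(x) + 317·L_3(x).
Expanding and collecting terms gives f(x) = 2x³ + 4x² - 6x - 3.
Check: f(2) = 17. ✓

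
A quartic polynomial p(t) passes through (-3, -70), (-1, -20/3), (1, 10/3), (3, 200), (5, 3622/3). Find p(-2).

Write p(t) = at^4 + bt^3 + ct^2 + dt + e. Substituting each data point gives a linear system:
  81a - 27b + 9c - 3d + e = -70
  a - b + c - d + e = -20/3
  a + b + c + d + e = 10/3
  81a + 27b + 9c + 3d + e = 200
  625a + 125b + 25c + 5d + e = 3622/3
Solving the system yields a = 1, b = 5, c = -5/3, d = 0, e = -1.
So p(t) = t⁴ + 5t³ - (5/3)t² - 1.
Then p(-2) = -95/3.

-95/3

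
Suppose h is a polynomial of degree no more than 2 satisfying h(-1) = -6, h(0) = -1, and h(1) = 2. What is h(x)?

h(x) = -x^2 + 4x - 1

Write h(x) = ax^2 + bx + c. Substituting each data point gives a linear system:
  a - b + c = -6
  c = -1
  a + b + c = 2
Solving the system yields a = -1, b = 4, c = -1.
So h(x) = -x^2 + 4x - 1.
Check: h(1) = 2. ✓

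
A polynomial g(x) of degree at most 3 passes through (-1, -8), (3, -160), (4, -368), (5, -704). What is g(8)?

Using the Lagrange interpolation formula with nodes -1, 3, 4, 5:
  L_0(x) = (x - 3)(x - 4)(x - 5) / -120
  L_1(x) = (x + 1)(x - 4)(x - 5) / 8
  L_2(x) = (x + 1)(x - 3)(x - 5) / -5
  L_3(x) = (x + 1)(x - 3)(x - 4) / 12
Then g(x) = -8·L_0(x) - 160·L_1(x) - 368·L_2(x) - 704·L_3(x).
Expanding and collecting terms gives g(x) = -5x^3 - 4x^2 + 5x - 4.
Evaluating at x = 8: g(8) = -2780.

-2780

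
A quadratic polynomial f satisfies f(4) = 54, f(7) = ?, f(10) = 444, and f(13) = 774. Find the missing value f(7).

204

On equispaced nodes a degree-2 polynomial has vanishing third forward difference, so
  - f(4) + 3·f(7) - 3·f(10) + f(13) = 0.
Substituting the known values and solving for f(7):
  3·f(7) = 612
  f(7) = 204.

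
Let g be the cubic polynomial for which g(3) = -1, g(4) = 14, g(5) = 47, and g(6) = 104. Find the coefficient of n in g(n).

-1

Write g(n) = an^3 + bn^2 + cn + d. Substituting each data point gives a linear system:
  27a + 9b + 3c + d = -1
  64a + 16b + 4c + d = 14
  125a + 25b + 5c + d = 47
  216a + 36b + 6c + d = 104
Solving the system yields a = 1, b = -3, c = -1, d = 2.
So g(n) = n^3 - 3n^2 - n + 2.
The coefficient of n is -1.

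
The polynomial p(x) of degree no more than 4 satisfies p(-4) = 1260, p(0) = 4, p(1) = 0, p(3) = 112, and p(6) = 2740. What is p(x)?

p(x) = 3x^4 - 6x^3 + 5x^2 - 6x + 4

Write p(x) = ax^4 + bx^3 + cx^2 + dx + e. Substituting each data point gives a linear system:
  256a - 64b + 16c - 4d + e = 1260
  e = 4
  a + b + c + d + e = 0
  81a + 27b + 9c + 3d + e = 112
  1296a + 216b + 36c + 6d + e = 2740
Solving the system yields a = 3, b = -6, c = 5, d = -6, e = 4.
So p(x) = 3x^4 - 6x^3 + 5x^2 - 6x + 4.
Check: p(6) = 2740. ✓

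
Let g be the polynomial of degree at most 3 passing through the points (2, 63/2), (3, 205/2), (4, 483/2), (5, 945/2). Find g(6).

Using the Lagrange interpolation formula with nodes 2, 3, 4, 5:
  L_0(n) = (n - 3)(n - 4)(n - 5) / -6
  L_1(n) = (n - 2)(n - 4)(n - 5) / 2
  L_2(n) = (n - 2)(n - 3)(n - 5) / -2
  L_3(n) = (n - 2)(n - 3)(n - 4) / 6
Then g(n) = 63/2·L_0(n) + 205/2·L_1(n) + 483/2·L_2(n) + 945/2·L_3(n).
Expanding and collecting terms gives g(n) = 4n³ - 2n² + 5n - 5/2.
Evaluating at n = 6: g(6) = 1639/2.

1639/2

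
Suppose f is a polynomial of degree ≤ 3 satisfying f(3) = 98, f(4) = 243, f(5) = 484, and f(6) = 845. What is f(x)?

Using the Lagrange interpolation formula with nodes 3, 4, 5, 6:
  L_0(x) = (x - 4)(x - 5)(x - 6) / -6
  L_1(x) = (x - 3)(x - 5)(x - 6) / 2
  L_2(x) = (x - 3)(x - 4)(x - 6) / -2
  L_3(x) = (x - 3)(x - 4)(x - 5) / 6
Then f(x) = 98·L_0(x) + 243·L_1(x) + 484·L_2(x) + 845·L_3(x).
Expanding and collecting terms gives f(x) = 4x^3 - 3x - 1.
Check: f(3) = 98. ✓

f(x) = 4x^3 - 3x - 1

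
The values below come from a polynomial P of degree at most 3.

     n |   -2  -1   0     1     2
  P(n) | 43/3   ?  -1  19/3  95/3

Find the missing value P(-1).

11/3

On equispaced nodes a degree-3 polynomial has vanishing fourth forward difference, so
  P(-2) - 4·P(-1) + 6·P(0) - 4·P(1) + P(2) = 0.
Substituting the known values and solving for P(-1):
  -4·P(-1) = -44/3
  P(-1) = 11/3.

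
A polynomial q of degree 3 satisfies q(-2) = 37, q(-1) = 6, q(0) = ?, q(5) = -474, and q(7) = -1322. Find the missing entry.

1

The 4 known points determine the degree-3 polynomial uniquely.
Write q(t) = at^3 + bt^2 + ct + d. Substituting each data point gives a linear system:
  -8a + 4b - 2c + d = 37
  -a + b - c + d = 6
  125a + 25b + 5c + d = -474
  343a + 49b + 7c + d = -1322
Solving the system yields a = -4, b = 1, c = 0, d = 1.
So q(t) = -4t^3 + t^2 + 1.
Then q(0) = 1.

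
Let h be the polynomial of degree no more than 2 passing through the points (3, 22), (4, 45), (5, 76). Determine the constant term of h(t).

Write h(t) = at^2 + bt + c. Substituting each data point gives a linear system:
  9a + 3b + c = 22
  16a + 4b + c = 45
  25a + 5b + c = 76
Solving the system yields a = 4, b = -5, c = 1.
So h(t) = 4t^2 - 5t + 1.
The constant term is 1.

1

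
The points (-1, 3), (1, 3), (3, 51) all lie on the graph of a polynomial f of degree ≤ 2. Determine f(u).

f(u) = 6u^2 - 3

Using the Lagrange interpolation formula with nodes -1, 1, 3:
  L_0(u) = (u - 1)(u - 3) / 8
  L_1(u) = (u + 1)(u - 3) / -4
  L_2(u) = (u + 1)(u - 1) / 8
Then f(u) = 3·L_0(u) + 3·L_1(u) + 51·L_2(u).
Expanding and collecting terms gives f(u) = 6u^2 - 3.
Check: f(3) = 51. ✓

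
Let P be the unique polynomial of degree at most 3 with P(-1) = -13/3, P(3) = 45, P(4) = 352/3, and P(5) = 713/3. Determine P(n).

Using the Lagrange interpolation formula with nodes -1, 3, 4, 5:
  L_0(n) = (n - 3)(n - 4)(n - 5) / -120
  L_1(n) = (n + 1)(n - 4)(n - 5) / 8
  L_2(n) = (n + 1)(n - 3)(n - 5) / -5
  L_3(n) = (n + 1)(n - 3)(n - 4) / 12
Then P(n) = -13/3·L_0(n) + 45·L_1(n) + 352/3·L_2(n) + 713/3·L_3(n).
Expanding and collecting terms gives P(n) = 2n³ - (5/3)n - 4.
Check: P(5) = 713/3. ✓

P(n) = 2n^3 - (5/3)n - 4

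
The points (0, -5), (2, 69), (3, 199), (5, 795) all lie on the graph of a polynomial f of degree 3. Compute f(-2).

-31

Using the Lagrange interpolation formula with nodes 0, 2, 3, 5:
  L_0(x) = (x - 2)(x - 3)(x - 5) / -30
  L_1(x) = x(x - 3)(x - 5) / 6
  L_2(x) = x(x - 2)(x - 5) / -6
  L_3(x) = x(x - 2)(x - 3) / 30
Then f(x) = -5·L_0(x) + 69·L_1(x) + 199·L_2(x) + 795·L_3(x).
Expanding and collecting terms gives f(x) = 5x^3 + 6x^2 + 5x - 5.
Evaluating at x = -2: f(-2) = -31.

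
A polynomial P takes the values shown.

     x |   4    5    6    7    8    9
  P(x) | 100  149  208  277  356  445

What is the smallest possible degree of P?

Forward differences of the values at x = 4, 5, 6, 7, 8, 9:
  P  : 100  149  208  277  356  445
  Δ  : 49  59  69  79  89
  Δ^2: 10  10  10  10
  Δ^3: 0  0  0
  Δ^4: 0  0
  Δ^5: 0
The second differences are constant (10) and nonzero, while all higher differences vanish, so the minimal degree is 2.

2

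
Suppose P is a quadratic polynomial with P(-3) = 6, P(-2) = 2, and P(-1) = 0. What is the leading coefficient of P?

1

Write P(u) = au^2 + bu + c. Substituting each data point gives a linear system:
  9a - 3b + c = 6
  4a - 2b + c = 2
  a - b + c = 0
Solving the system yields a = 1, b = 1, c = 0.
So P(u) = u² + u.
The leading coefficient is 1.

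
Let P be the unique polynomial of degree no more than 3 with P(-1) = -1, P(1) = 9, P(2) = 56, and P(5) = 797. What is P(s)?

Write P(s) = as^3 + bs^2 + cs + d. Substituting each data point gives a linear system:
  -a + b - c + d = -1
  a + b + c + d = 9
  8a + 4b + 2c + d = 56
  125a + 25b + 5c + d = 797
Solving the system yields a = 6, b = 2, c = -1, d = 2.
So P(s) = 6s^3 + 2s^2 - s + 2.
Check: P(2) = 56. ✓

P(s) = 6s^3 + 2s^2 - s + 2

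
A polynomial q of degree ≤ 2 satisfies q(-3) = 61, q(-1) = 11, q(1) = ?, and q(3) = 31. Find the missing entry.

1

On equispaced nodes a degree-2 polynomial has vanishing third forward difference, so
  - q(-3) + 3·q(-1) - 3·q(1) + q(3) = 0.
Substituting the known values and solving for q(1):
  -3·q(1) = -3
  q(1) = 1.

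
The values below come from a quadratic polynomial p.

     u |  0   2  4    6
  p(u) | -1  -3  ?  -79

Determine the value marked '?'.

On equispaced nodes a degree-2 polynomial has vanishing third forward difference, so
  - p(0) + 3·p(2) - 3·p(4) + p(6) = 0.
Substituting the known values and solving for p(4):
  -3·p(4) = 87
  p(4) = -29.

-29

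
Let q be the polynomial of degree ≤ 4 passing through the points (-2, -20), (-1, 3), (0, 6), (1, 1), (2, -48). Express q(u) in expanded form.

Write q(u) = au^4 + bu^3 + cu^2 + du + e. Substituting each data point gives a linear system:
  16a - 8b + 4c - 2d + e = -20
  a - b + c - d + e = 3
  e = 6
  a + b + c + d + e = 1
  16a + 8b + 4c + 2d + e = -48
Solving the system yields a = -2, b = -2, c = -2, d = 1, e = 6.
So q(u) = -2u^4 - 2u^3 - 2u^2 + u + 6.
Check: q(2) = -48. ✓

q(u) = -2u^4 - 2u^3 - 2u^2 + u + 6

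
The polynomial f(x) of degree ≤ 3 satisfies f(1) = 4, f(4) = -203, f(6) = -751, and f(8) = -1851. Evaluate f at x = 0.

Write f(x) = ax^3 + bx^2 + cx + d. Substituting each data point gives a linear system:
  a + b + c + d = 4
  64a + 16b + 4c + d = -203
  216a + 36b + 6c + d = -751
  512a + 64b + 8c + d = -1851
Solving the system yields a = -4, b = 3, c = 0, d = 5.
So f(x) = -4x^3 + 3x^2 + 5.
Then f(0) = 5.

5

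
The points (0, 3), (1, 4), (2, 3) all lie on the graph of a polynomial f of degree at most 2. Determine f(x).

Write f(x) = ax^2 + bx + c. Substituting each data point gives a linear system:
  c = 3
  a + b + c = 4
  4a + 2b + c = 3
Solving the system yields a = -1, b = 2, c = 3.
So f(x) = -x^2 + 2x + 3.
Check: f(1) = 4. ✓

f(x) = -x^2 + 2x + 3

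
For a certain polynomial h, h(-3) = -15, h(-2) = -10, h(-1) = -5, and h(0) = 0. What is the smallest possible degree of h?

Forward differences of the values at n = -3, -2, -1, 0:
  h  : -15  -10  -5  0
  Δ  : 5  5  5
  Δ^2: 0  0
  Δ^3: 0
The first differences are constant (5) and nonzero, while all higher differences vanish, so the minimal degree is 1.

1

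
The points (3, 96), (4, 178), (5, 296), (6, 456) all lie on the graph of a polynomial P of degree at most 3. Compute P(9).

Write P(n) = an^3 + bn^2 + cn + d. Substituting each data point gives a linear system:
  27a + 9b + 3c + d = 96
  64a + 16b + 4c + d = 178
  125a + 25b + 5c + d = 296
  216a + 36b + 6c + d = 456
Solving the system yields a = 1, b = 6, c = 3, d = 6.
So P(n) = n^3 + 6n^2 + 3n + 6.
Then P(9) = 1248.

1248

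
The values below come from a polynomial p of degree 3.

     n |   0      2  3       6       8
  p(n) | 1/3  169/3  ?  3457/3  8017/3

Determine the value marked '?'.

487/3

The 4 known points determine the degree-3 polynomial uniquely.
Write p(n) = an^3 + bn^2 + cn + d. Substituting each data point gives a linear system:
  d = 1/3
  8a + 4b + 2c + d = 169/3
  216a + 36b + 6c + d = 3457/3
  512a + 64b + 8c + d = 8017/3
Solving the system yields a = 5, b = 1, c = 6, d = 1/3.
So p(n) = 5n^3 + n^2 + 6n + 1/3.
Then p(3) = 487/3.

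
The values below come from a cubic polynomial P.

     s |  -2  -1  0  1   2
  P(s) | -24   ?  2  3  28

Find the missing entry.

1

The 4 known points determine the degree-3 polynomial uniquely.
Write P(s) = as^3 + bs^2 + cs + d. Substituting each data point gives a linear system:
  -8a + 4b - 2c + d = -24
  d = 2
  a + b + c + d = 3
  8a + 4b + 2c + d = 28
Solving the system yields a = 4, b = 0, c = -3, d = 2.
So P(s) = 4s^3 - 3s + 2.
Then P(-1) = 1.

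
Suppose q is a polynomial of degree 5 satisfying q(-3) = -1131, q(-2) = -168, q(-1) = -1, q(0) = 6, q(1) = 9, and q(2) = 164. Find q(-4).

Write q(x) = ax^5 + bx^4 + cx^3 + dx^2 + ex + k. Substituting each data point gives a linear system:
  -243a + 81b - 27c + 9d - 3e + k = -1131
  -32a + 16b - 8c + 4d - 2e + k = -168
  -a + b - c + d - e + k = -1
  k = 6
  a + b + c + d + e + k = 9
  32a + 16b + 8c + 4d + 2e + k = 164
Solving the system yields a = 4, b = 0, c = 6, d = -2, e = -5, k = 6.
So q(x) = 4x^5 + 6x^3 - 2x^2 - 5x + 6.
Then q(-4) = -4486.

-4486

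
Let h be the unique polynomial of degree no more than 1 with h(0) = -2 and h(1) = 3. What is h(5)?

Write h(s) = as + b. Substituting each data point gives a linear system:
  b = -2
  a + b = 3
Solving the system yields a = 5, b = -2.
So h(s) = 5s - 2.
Then h(5) = 23.

23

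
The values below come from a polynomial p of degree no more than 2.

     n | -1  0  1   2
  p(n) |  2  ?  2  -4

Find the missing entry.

On equispaced nodes a degree-2 polynomial has vanishing third forward difference, so
  - p(-1) + 3·p(0) - 3·p(1) + p(2) = 0.
Substituting the known values and solving for p(0):
  3·p(0) = 12
  p(0) = 4.

4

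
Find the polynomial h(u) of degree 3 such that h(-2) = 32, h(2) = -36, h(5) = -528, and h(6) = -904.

h(u) = -4u^3 - u^2 - u + 2

Write h(u) = au^3 + bu^2 + cu + d. Substituting each data point gives a linear system:
  -8a + 4b - 2c + d = 32
  8a + 4b + 2c + d = -36
  125a + 25b + 5c + d = -528
  216a + 36b + 6c + d = -904
Solving the system yields a = -4, b = -1, c = -1, d = 2.
So h(u) = -4u³ - u² - u + 2.
Check: h(6) = -904. ✓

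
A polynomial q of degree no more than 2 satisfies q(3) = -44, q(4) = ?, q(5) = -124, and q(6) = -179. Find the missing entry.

The 3 known points determine the degree-2 polynomial uniquely.
Write q(t) = at^2 + bt + c. Substituting each data point gives a linear system:
  9a + 3b + c = -44
  25a + 5b + c = -124
  36a + 6b + c = -179
Solving the system yields a = -5, b = 0, c = 1.
So q(t) = -5t² + 1.
Then q(4) = -79.

-79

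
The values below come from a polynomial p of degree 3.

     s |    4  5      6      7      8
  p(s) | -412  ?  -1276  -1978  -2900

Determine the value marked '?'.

The 4 known points determine the degree-3 polynomial uniquely.
Write p(s) = as^3 + bs^2 + cs + d. Substituting each data point gives a linear system:
  64a + 16b + 4c + d = -412
  216a + 36b + 6c + d = -1276
  343a + 49b + 7c + d = -1978
  512a + 64b + 8c + d = -2900
Solving the system yields a = -5, b = -5, c = -2, d = -4.
So p(s) = -5s^3 - 5s^2 - 2s - 4.
Then p(5) = -764.

-764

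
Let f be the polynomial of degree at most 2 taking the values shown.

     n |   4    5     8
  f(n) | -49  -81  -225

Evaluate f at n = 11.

-441

Using the Lagrange interpolation formula with nodes 4, 5, 8:
  L_0(n) = (n - 5)(n - 8) / 4
  L_1(n) = (n - 4)(n - 8) / -3
  L_2(n) = (n - 4)(n - 5) / 12
Then f(n) = -49·L_0(n) - 81·L_1(n) - 225·L_2(n).
Expanding and collecting terms gives f(n) = -4n² + 4n - 1.
Evaluating at n = 11: f(11) = -441.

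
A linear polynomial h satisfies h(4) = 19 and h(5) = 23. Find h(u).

h(u) = 4u + 3

Write h(u) = au + b. Substituting each data point gives a linear system:
  4a + b = 19
  5a + b = 23
Solving the system yields a = 4, b = 3.
So h(u) = 4u + 3.
Check: h(5) = 23. ✓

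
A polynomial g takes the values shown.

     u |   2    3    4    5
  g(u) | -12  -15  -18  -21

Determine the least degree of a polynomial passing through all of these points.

1

Forward differences of the values at u = 2, 3, 4, 5:
  g  : -12  -15  -18  -21
  Δ  : -3  -3  -3
  Δ^2: 0  0
  Δ^3: 0
The first differences are constant (-3) and nonzero, while all higher differences vanish, so the minimal degree is 1.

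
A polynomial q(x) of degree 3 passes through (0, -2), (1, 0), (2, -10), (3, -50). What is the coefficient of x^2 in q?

Write q(x) = ax^3 + bx^2 + cx + d. Substituting each data point gives a linear system:
  d = -2
  a + b + c + d = 0
  8a + 4b + 2c + d = -10
  27a + 9b + 3c + d = -50
Solving the system yields a = -3, b = 3, c = 2, d = -2.
So q(x) = -3x^3 + 3x^2 + 2x - 2.
The coefficient of x^2 is 3.

3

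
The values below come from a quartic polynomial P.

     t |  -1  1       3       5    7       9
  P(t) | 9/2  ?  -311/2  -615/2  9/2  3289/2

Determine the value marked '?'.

The 5 known points determine the degree-4 polynomial uniquely.
Write P(t) = at^4 + bt^3 + ct^2 + dt + e. Substituting each data point gives a linear system:
  a - b + c - d + e = 9/2
  81a + 27b + 9c + 3d + e = -311/2
  625a + 125b + 25c + 5d + e = -615/2
  2401a + 343b + 49c + 7d + e = 9/2
  6561a + 729b + 81c + 9d + e = 3289/2
Solving the system yields a = 1, b = -6, c = -6, d = -6, e = -5/2.
So P(t) = t^4 - 6t^3 - 6t^2 - 6t - 5/2.
Then P(1) = -39/2.

-39/2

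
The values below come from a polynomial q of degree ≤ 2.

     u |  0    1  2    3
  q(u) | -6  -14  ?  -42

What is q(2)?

-26

On equispaced nodes a degree-2 polynomial has vanishing third forward difference, so
  - q(0) + 3·q(1) - 3·q(2) + q(3) = 0.
Substituting the known values and solving for q(2):
  -3·q(2) = 78
  q(2) = -26.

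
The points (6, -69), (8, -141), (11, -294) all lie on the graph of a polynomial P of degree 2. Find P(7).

Using the Lagrange interpolation formula with nodes 6, 8, 11:
  L_0(u) = (u - 8)(u - 11) / 10
  L_1(u) = (u - 6)(u - 11) / -6
  L_2(u) = (u - 6)(u - 8) / 15
Then P(u) = -69·L_0(u) - 141·L_1(u) - 294·L_2(u).
Expanding and collecting terms gives P(u) = -3u^2 + 6u + 3.
Evaluating at u = 7: P(7) = -102.

-102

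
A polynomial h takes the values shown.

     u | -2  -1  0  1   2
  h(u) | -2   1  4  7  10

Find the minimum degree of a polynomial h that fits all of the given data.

Forward differences of the values at u = -2, -1, 0, 1, 2:
  h  : -2  1  4  7  10
  Δ  : 3  3  3  3
  Δ^2: 0  0  0
  Δ^3: 0  0
  Δ^4: 0
The first differences are constant (3) and nonzero, while all higher differences vanish, so the minimal degree is 1.

1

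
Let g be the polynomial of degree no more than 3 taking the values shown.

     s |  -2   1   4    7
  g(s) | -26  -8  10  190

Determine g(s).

g(s) = s^3 - 3s^2 - 6

Write g(s) = as^3 + bs^2 + cs + d. Substituting each data point gives a linear system:
  -8a + 4b - 2c + d = -26
  a + b + c + d = -8
  64a + 16b + 4c + d = 10
  343a + 49b + 7c + d = 190
Solving the system yields a = 1, b = -3, c = 0, d = -6.
So g(s) = s^3 - 3s^2 - 6.
Check: g(-2) = -26. ✓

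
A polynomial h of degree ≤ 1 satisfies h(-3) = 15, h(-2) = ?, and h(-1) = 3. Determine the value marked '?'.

On equispaced nodes a degree-1 polynomial has vanishing second forward difference, so
  h(-3) - 2·h(-2) + h(-1) = 0.
Substituting the known values and solving for h(-2):
  -2·h(-2) = -18
  h(-2) = 9.

9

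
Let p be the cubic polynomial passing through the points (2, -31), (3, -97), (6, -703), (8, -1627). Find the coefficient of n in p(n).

-4

Write p(n) = an^3 + bn^2 + cn + d. Substituting each data point gives a linear system:
  8a + 4b + 2c + d = -31
  27a + 9b + 3c + d = -97
  216a + 36b + 6c + d = -703
  512a + 64b + 8c + d = -1627
Solving the system yields a = -3, b = -1, c = -4, d = 5.
So p(n) = -3n^3 - n^2 - 4n + 5.
The coefficient of n is -4.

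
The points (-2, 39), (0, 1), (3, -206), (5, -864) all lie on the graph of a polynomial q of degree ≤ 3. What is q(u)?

Using the Lagrange interpolation formula with nodes -2, 0, 3, 5:
  L_0(u) = u(u - 3)(u - 5) / -70
  L_1(u) = (u + 2)(u - 3)(u - 5) / 30
  L_2(u) = (u + 2)u(u - 5) / -30
  L_3(u) = (u + 2)u(u - 3) / 70
Then q(u) = 39·L_0(u) + 1·L_1(u) - 206·L_2(u) - 864·L_3(u).
Expanding and collecting terms gives q(u) = -6u^3 - 4u^2 - 3u + 1.
Check: q(3) = -206. ✓

q(u) = -6u^3 - 4u^2 - 3u + 1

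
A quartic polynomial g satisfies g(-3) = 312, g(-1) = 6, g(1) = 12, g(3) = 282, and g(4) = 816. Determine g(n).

g(n) = 3n^4 - n^3 + 6n^2 + 4n

Write g(n) = an^4 + bn^3 + cn^2 + dn + e. Substituting each data point gives a linear system:
  81a - 27b + 9c - 3d + e = 312
  a - b + c - d + e = 6
  a + b + c + d + e = 12
  81a + 27b + 9c + 3d + e = 282
  256a + 64b + 16c + 4d + e = 816
Solving the system yields a = 3, b = -1, c = 6, d = 4, e = 0.
So g(n) = 3n⁴ - n³ + 6n² + 4n.
Check: g(-3) = 312. ✓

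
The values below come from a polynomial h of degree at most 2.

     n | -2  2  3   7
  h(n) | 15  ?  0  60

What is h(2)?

The 3 known points determine the degree-2 polynomial uniquely.
Write h(n) = an^2 + bn + c. Substituting each data point gives a linear system:
  4a - 2b + c = 15
  9a + 3b + c = 0
  49a + 7b + c = 60
Solving the system yields a = 2, b = -5, c = -3.
So h(n) = 2n² - 5n - 3.
Then h(2) = -5.

-5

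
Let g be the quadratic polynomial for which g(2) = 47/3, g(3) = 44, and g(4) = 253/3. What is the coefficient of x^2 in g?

Write g(x) = ax^2 + bx + c. Substituting each data point gives a linear system:
  4a + 2b + c = 47/3
  9a + 3b + c = 44
  16a + 4b + c = 253/3
Solving the system yields a = 6, b = -5/3, c = -5.
So g(x) = 6x^2 - (5/3)x - 5.
The leading coefficient is 6.

6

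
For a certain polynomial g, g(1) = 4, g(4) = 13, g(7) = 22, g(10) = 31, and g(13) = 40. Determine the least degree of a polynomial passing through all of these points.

Forward differences of the values at t = 1, 4, 7, 10, 13:
  g  : 4  13  22  31  40
  Δ  : 9  9  9  9
  Δ^2: 0  0  0
  Δ^3: 0  0
  Δ^4: 0
The first differences are constant (9) and nonzero, while all higher differences vanish, so the minimal degree is 1.

1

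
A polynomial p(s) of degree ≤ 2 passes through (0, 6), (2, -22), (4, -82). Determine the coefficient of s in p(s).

-6

Write p(s) = as^2 + bs + c. Substituting each data point gives a linear system:
  c = 6
  4a + 2b + c = -22
  16a + 4b + c = -82
Solving the system yields a = -4, b = -6, c = 6.
So p(s) = -4s^2 - 6s + 6.
The coefficient of s is -6.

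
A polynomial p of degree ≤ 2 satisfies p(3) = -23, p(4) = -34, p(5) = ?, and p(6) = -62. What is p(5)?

-47

On equispaced nodes a degree-2 polynomial has vanishing third forward difference, so
  - p(3) + 3·p(4) - 3·p(5) + p(6) = 0.
Substituting the known values and solving for p(5):
  -3·p(5) = 141
  p(5) = -47.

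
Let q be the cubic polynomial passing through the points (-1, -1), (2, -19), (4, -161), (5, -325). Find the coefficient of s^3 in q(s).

-3

Write q(s) = as^3 + bs^2 + cs + d. Substituting each data point gives a linear system:
  -a + b - c + d = -1
  8a + 4b + 2c + d = -19
  64a + 16b + 4c + d = -161
  125a + 25b + 5c + d = -325
Solving the system yields a = -3, b = 2, c = 1, d = -5.
So q(s) = -3s³ + 2s² + s - 5.
The leading coefficient is -3.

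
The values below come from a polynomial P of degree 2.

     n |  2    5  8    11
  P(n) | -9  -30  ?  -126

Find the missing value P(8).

The 3 known points determine the degree-2 polynomial uniquely.
Write P(n) = an^2 + bn + c. Substituting each data point gives a linear system:
  4a + 2b + c = -9
  25a + 5b + c = -30
  121a + 11b + c = -126
Solving the system yields a = -1, b = 0, c = -5.
So P(n) = -n^2 - 5.
Then P(8) = -69.

-69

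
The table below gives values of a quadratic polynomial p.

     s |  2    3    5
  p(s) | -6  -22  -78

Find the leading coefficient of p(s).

Write p(s) = as^2 + bs + c. Substituting each data point gives a linear system:
  4a + 2b + c = -6
  9a + 3b + c = -22
  25a + 5b + c = -78
Solving the system yields a = -4, b = 4, c = 2.
So p(s) = -4s^2 + 4s + 2.
The leading coefficient is -4.

-4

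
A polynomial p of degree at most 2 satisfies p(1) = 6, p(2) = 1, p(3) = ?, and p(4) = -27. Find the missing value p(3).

On equispaced nodes a degree-2 polynomial has vanishing third forward difference, so
  - p(1) + 3·p(2) - 3·p(3) + p(4) = 0.
Substituting the known values and solving for p(3):
  -3·p(3) = 30
  p(3) = -10.

-10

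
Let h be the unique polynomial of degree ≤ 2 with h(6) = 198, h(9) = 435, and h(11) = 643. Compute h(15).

1179

Using the Lagrange interpolation formula with nodes 6, 9, 11:
  L_0(n) = (n - 9)(n - 11) / 15
  L_1(n) = (n - 6)(n - 11) / -6
  L_2(n) = (n - 6)(n - 9) / 10
Then h(n) = 198·L_0(n) + 435·L_1(n) + 643·L_2(n).
Expanding and collecting terms gives h(n) = 5n^2 + 4n - 6.
Evaluating at n = 15: h(15) = 1179.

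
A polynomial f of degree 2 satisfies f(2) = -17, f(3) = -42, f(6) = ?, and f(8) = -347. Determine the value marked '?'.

The 3 known points determine the degree-2 polynomial uniquely.
Write f(x) = ax^2 + bx + c. Substituting each data point gives a linear system:
  4a + 2b + c = -17
  9a + 3b + c = -42
  64a + 8b + c = -347
Solving the system yields a = -6, b = 5, c = -3.
So f(x) = -6x² + 5x - 3.
Then f(6) = -189.

-189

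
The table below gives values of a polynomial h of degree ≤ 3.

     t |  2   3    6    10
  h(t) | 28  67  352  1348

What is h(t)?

Write h(t) = at^3 + bt^2 + ct + d. Substituting each data point gives a linear system:
  8a + 4b + 2c + d = 28
  27a + 9b + 3c + d = 67
  216a + 36b + 6c + d = 352
  1000a + 100b + 10c + d = 1348
Solving the system yields a = 1, b = 3, c = 5, d = -2.
So h(t) = t³ + 3t² + 5t - 2.
Check: h(3) = 67. ✓

h(t) = t^3 + 3t^2 + 5t - 2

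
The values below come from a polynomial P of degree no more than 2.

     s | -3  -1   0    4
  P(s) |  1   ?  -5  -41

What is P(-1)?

-1

The 3 known points determine the degree-2 polynomial uniquely.
Write P(s) = as^2 + bs + c. Substituting each data point gives a linear system:
  9a - 3b + c = 1
  c = -5
  16a + 4b + c = -41
Solving the system yields a = -1, b = -5, c = -5.
So P(s) = -s^2 - 5s - 5.
Then P(-1) = -1.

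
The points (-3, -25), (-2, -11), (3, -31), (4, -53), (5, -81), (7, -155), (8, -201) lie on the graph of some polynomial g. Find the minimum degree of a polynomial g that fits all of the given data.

2

Divided differences on the nodes -3, -2, 3, 4, 5, 7, 8:
  order 0: -25  -11  -31  -53  -81  -155  -201
  order 1: 14  -4  -22  -28  -37  -46
  order 2: -3  -3  -3  -3  -3
  order 3: 0  0  0  0
  order 4: 0  0  0
  order 5: 0  0
  order 6: 0
The order-2 divided differences are all -3 (nonzero) and every higher order vanishes, so the data lies on a polynomial of degree exactly 2.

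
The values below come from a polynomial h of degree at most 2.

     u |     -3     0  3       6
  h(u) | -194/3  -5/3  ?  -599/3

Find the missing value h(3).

-140/3

The 3 known points determine the degree-2 polynomial uniquely.
Write h(u) = au^2 + bu + c. Substituting each data point gives a linear system:
  9a - 3b + c = -194/3
  c = -5/3
  36a + 6b + c = -599/3
Solving the system yields a = -6, b = 3, c = -5/3.
So h(u) = -6u² + 3u - 5/3.
Then h(3) = -140/3.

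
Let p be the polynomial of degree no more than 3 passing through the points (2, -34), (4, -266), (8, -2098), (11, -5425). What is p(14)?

Write p(t) = at^3 + bt^2 + ct + d. Substituting each data point gives a linear system:
  8a + 4b + 2c + d = -34
  64a + 16b + 4c + d = -266
  512a + 64b + 8c + d = -2098
  1331a + 121b + 11c + d = -5425
Solving the system yields a = -4, b = -1, c = 2, d = -2.
So p(t) = -4t³ - t² + 2t - 2.
Then p(14) = -11146.

-11146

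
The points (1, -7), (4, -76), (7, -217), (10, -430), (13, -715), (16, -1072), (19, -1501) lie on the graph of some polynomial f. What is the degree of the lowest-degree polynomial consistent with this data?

2

Forward differences of the values at n = 1, 4, 7, 10, 13, 16, 19:
  f  : -7  -76  -217  -430  -715  -1072  -1501
  Δ  : -69  -141  -213  -285  -357  -429
  Δ^2: -72  -72  -72  -72  -72
  Δ^3: 0  0  0  0
  Δ^4: 0  0  0
  Δ^5: 0  0
  Δ^6: 0
The second differences are constant (-72) and nonzero, while all higher differences vanish, so the minimal degree is 2.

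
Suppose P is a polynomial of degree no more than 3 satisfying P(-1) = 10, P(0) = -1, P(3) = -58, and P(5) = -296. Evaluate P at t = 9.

Using the Lagrange interpolation formula with nodes -1, 0, 3, 5:
  L_0(t) = t(t - 3)(t - 5) / -24
  L_1(t) = (t + 1)(t - 3)(t - 5) / 15
  L_2(t) = (t + 1)t(t - 5) / -24
  L_3(t) = (t + 1)t(t - 3) / 60
Then P(t) = 10·L_0(t) - 1·L_1(t) - 58·L_2(t) - 296·L_3(t).
Expanding and collecting terms gives P(t) = -3t³ + 4t² - 4t - 1.
Evaluating at t = 9: P(9) = -1900.

-1900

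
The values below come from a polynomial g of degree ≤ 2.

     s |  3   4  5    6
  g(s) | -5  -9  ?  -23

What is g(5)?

-15

The 3 known points determine the degree-2 polynomial uniquely.
Write g(s) = as^2 + bs + c. Substituting each data point gives a linear system:
  9a + 3b + c = -5
  16a + 4b + c = -9
  36a + 6b + c = -23
Solving the system yields a = -1, b = 3, c = -5.
So g(s) = -s^2 + 3s - 5.
Then g(5) = -15.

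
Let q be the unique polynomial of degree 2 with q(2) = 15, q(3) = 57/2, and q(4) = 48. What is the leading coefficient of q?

3

Write q(x) = ax^2 + bx + c. Substituting each data point gives a linear system:
  4a + 2b + c = 15
  9a + 3b + c = 57/2
  16a + 4b + c = 48
Solving the system yields a = 3, b = -3/2, c = 6.
So q(x) = 3x^2 - (3/2)x + 6.
The leading coefficient is 3.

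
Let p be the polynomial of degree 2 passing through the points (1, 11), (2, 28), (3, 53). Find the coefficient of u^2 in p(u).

Write p(u) = au^2 + bu + c. Substituting each data point gives a linear system:
  a + b + c = 11
  4a + 2b + c = 28
  9a + 3b + c = 53
Solving the system yields a = 4, b = 5, c = 2.
So p(u) = 4u² + 5u + 2.
The leading coefficient is 4.

4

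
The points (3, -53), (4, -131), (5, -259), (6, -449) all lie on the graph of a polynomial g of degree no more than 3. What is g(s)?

Using the Lagrange interpolation formula with nodes 3, 4, 5, 6:
  L_0(s) = (s - 4)(s - 5)(s - 6) / -6
  L_1(s) = (s - 3)(s - 5)(s - 6) / 2
  L_2(s) = (s - 3)(s - 4)(s - 6) / -2
  L_3(s) = (s - 3)(s - 4)(s - 5) / 6
Then g(s) = -53·L_0(s) - 131·L_1(s) - 259·L_2(s) - 449·L_3(s).
Expanding and collecting terms gives g(s) = -2s^3 - s^2 + 3s + 1.
Check: g(4) = -131. ✓

g(s) = -2s^3 - s^2 + 3s + 1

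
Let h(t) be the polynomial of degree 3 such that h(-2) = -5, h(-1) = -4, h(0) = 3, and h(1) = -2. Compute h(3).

Forward differences of the values at t = -2, -1, 0, 1:
  h  : -5  -4  3  -2
  Δ  : 1  7  -5
  Δ^2: 6  -12
  Δ^3: -18
The third differences are constant, confirming degree 3.
Interpolating (Newton forward form) and evaluating at t = 3 gives h(3) = -120.

-120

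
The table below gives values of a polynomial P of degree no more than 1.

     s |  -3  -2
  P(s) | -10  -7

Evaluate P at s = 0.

-1

Write P(s) = as + b. Substituting each data point gives a linear system:
  -3a + b = -10
  -2a + b = -7
Solving the system yields a = 3, b = -1.
So P(s) = 3s - 1.
Then P(0) = -1.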